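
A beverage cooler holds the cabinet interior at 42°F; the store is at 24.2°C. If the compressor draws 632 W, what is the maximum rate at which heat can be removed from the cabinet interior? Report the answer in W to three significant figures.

9450 W

In absolute terms T_C = 278.71 K and T_H = 297.35 K, so ΔT = 18.64 K.
COP_Carnot = T_C/ΔT = 278.71/18.64 = 14.95.
Q̇_max = COP_Carnot × Ẇ = 14.95 × 632.0 W = 9447 W.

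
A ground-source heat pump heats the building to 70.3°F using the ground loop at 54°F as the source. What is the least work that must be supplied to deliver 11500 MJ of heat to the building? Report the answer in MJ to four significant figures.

In absolute terms T_C = 285.37 K and T_H = 294.43 K, so ΔT = 9.056 K.
The reversible limit is COP_HP = T_H/ΔT = 32.51, so W_min = Q_H/COP = Q_H·ΔT/T_H.
W_min = 11500 × 9.056/294.43 = 353.7 MJ.

353.7 MJ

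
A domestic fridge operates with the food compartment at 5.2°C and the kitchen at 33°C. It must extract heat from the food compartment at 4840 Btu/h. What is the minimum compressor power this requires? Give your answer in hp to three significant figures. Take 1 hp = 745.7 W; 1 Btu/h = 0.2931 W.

In absolute terms T_C = 278.35 K and T_H = 306.15 K, so ΔT = 27.80 K.
COP_Carnot = T_C/ΔT = 278.35/27.80 = 10.01.
Ẇ_min = Q̇/COP_Carnot = 4840/10.01 = 483.4 Btu/h = 0.1900 hp.

0.190 hp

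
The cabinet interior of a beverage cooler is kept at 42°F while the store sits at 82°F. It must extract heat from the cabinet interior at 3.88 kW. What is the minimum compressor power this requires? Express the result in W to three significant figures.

309 W

In absolute terms T_C = 278.71 K and T_H = 300.93 K, so ΔT = 22.22 K.
COP_Carnot = T_C/ΔT = 278.71/22.22 = 12.54.
Ẇ_min = Q̇/COP_Carnot = 3.880/12.54 = 0.3094 kW = 309.4 W.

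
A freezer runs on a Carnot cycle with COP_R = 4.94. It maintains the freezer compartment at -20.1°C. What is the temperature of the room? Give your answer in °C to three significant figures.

31.1 °C

COP_R = T_C/(T_H − T_C) gives T_H − T_C = T_C/COP.
With T_C = 253.05 K, T_H = 253.05 × (1 + 1/4.94) = 304.27 K.
Converting, 304.27 K = 31.12°C.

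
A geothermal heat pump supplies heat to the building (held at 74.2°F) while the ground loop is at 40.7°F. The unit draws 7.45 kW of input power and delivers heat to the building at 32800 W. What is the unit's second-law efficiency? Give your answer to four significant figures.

Converting, Q̇_H = 32800 W = 32.80 kW, so COP_actual = Q̇_H/Ẇ = 32.80/7.450 = 4.403.
In absolute terms T_C = 277.98 K and T_H = 296.59 K, so ΔT = 18.61 K.
COP_Carnot = T_H/ΔT = 296.59/18.61 = 15.94.
η_II = COP_actual/COP_Carnot = 4.403/15.94 = 0.2763.

0.2763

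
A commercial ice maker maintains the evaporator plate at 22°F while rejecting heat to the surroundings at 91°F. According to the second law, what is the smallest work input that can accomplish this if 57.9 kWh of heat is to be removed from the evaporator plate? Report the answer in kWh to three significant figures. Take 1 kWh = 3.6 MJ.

In absolute terms T_C = 267.59 K and T_H = 305.93 K, so ΔT = 38.33 K.
The reversible limit is COP_R = T_C/ΔT = 6.981, so W_min = Q_C/COP = Q_C·ΔT/T_C.
W_min = 57.90 × 38.33/267.59 = 8.294 kWh.

8.29 kWh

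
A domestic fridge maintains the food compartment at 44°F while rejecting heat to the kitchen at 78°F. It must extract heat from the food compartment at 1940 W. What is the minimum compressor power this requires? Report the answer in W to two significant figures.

130 W

In absolute terms T_C = 279.82 K and T_H = 298.71 K, so ΔT = 18.89 K.
COP_Carnot = T_C/ΔT = 279.82/18.89 = 14.81.
Ẇ_min = Q̇/COP_Carnot = 1940/14.81 = 131.0 W.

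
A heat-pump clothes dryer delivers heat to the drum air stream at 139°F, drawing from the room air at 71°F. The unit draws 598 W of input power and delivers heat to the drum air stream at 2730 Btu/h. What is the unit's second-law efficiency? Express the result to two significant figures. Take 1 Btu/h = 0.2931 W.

Converting, Q̇_H = 2730 Btu/h = 800.2 W, so COP_actual = Q̇_H/Ẇ = 800.2/598.0 = 1.338.
In absolute terms T_C = 294.82 K and T_H = 332.59 K, so ΔT = 37.78 K.
COP_Carnot = T_H/ΔT = 332.59/37.78 = 8.804.
η_II = COP_actual/COP_Carnot = 1.338/8.804 = 0.1520.

0.15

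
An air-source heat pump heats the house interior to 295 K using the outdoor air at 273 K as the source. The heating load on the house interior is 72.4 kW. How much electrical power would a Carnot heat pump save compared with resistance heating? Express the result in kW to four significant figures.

The reservoir spacing is ΔT = 295 − 273 = 22.00 K.
COP_Carnot = T_H/ΔT = 295.00/22.00 = 13.41.
Resistance heating needs Ẇ_res = Q̇_H = 72.40 kW; the reversible heat pump needs only Ẇ_hp = Q̇_H/COP = 5.399 kW.
Saving = 72.40 − 5.399 = 67.00 kW.

67.00 kW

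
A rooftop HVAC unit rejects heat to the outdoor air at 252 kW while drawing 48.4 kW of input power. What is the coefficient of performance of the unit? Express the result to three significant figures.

4.21

The first law gives Q̇_H = Q̇_C + Ẇ, so the three rates are Q̇_C = 203.6, Q̇_H = 252.0, Ẇ = 48.40 kW.
COP_R = Q̇_C/Ẇ = 203.6/48.40 = 4.207.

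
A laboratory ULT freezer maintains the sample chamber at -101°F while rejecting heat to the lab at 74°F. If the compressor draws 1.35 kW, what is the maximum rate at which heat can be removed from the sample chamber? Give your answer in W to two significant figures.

In absolute terms T_C = 199.26 K and T_H = 296.48 K, so ΔT = 97.22 K.
COP_Carnot = T_C/ΔT = 199.26/97.22 = 2.050.
Q̇_max = COP_Carnot × Ẇ = 2.050 × 1.350 kW = 2.767 kW = 2767 W.

2800 W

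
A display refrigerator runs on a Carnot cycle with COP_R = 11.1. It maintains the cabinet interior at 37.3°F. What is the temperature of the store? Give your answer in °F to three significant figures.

82.1 °F

COP_R = T_C/(T_H − T_C) gives T_H − T_C = T_C/COP.
With T_C = 276.09 K, T_H = 276.09 × (1 + 1/11.1) = 300.97 K.
Converting, 300.97 K = 82.07°F.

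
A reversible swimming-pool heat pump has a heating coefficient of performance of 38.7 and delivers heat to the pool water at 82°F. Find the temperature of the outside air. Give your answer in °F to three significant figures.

COP_HP = T_H/(T_H − T_C) gives T_H − T_C = T_H/COP.
With T_H = 300.93 K, T_C = 300.93 × (1 − 1/38.7) = 293.15 K.
Converting, 293.15 K = 68.00°F.

68.0 °F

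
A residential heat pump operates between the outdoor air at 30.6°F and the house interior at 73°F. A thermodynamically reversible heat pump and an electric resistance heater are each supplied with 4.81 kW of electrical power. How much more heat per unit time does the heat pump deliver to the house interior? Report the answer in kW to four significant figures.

In absolute terms T_C = 272.37 K and T_H = 295.93 K, so ΔT = 23.56 K.
COP_Carnot = T_H/ΔT = 295.93/23.56 = 12.56.
The heat pump delivers Q̇_H = COP × Ẇ = 60.43 kW; the resistance heater delivers Ẇ = 4.810 kW.
Extra = (COP − 1)·Ẇ = 55.62 kW.

55.62 kW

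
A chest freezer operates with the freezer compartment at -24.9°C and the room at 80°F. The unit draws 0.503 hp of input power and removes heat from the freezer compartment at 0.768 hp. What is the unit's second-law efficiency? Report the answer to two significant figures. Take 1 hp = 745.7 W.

0.32

COP_actual = Q̇_C/Ẇ = 0.7680/0.5030 = 1.527.
In absolute terms T_C = 248.25 K and T_H = 299.82 K, so ΔT = 51.57 K.
COP_Carnot = T_C/ΔT = 248.25/51.57 = 4.814.
η_II = COP_actual/COP_Carnot = 1.527/4.814 = 0.3172.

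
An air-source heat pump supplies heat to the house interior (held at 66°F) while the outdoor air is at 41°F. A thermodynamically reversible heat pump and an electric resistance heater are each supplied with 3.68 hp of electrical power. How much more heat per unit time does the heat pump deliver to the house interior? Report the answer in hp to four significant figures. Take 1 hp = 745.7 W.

In absolute terms T_C = 278.15 K and T_H = 292.04 K, so ΔT = 13.89 K.
COP_Carnot = T_H/ΔT = 292.04/13.89 = 21.03.
The heat pump delivers Q̇_H = COP × Ẇ = 77.38 hp; the resistance heater delivers Ẇ = 3.680 hp.
Extra = (COP − 1)·Ẇ = 73.70 hp.

73.70 hp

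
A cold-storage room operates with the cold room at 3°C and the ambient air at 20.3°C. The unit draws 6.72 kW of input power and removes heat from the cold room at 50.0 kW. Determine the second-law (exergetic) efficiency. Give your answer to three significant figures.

COP_actual = Q̇_C/Ẇ = 50.00/6.720 = 7.440.
In absolute terms T_C = 276.15 K and T_H = 293.45 K, so ΔT = 17.30 K.
COP_Carnot = T_C/ΔT = 276.15/17.30 = 15.96.
η_II = COP_actual/COP_Carnot = 7.440/15.96 = 0.4661.

0.466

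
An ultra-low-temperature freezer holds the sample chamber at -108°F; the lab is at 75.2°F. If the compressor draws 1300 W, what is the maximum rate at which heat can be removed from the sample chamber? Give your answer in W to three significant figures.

2500 W

In absolute terms T_C = 195.37 K and T_H = 297.15 K, so ΔT = 101.8 K.
COP_Carnot = T_C/ΔT = 195.37/101.8 = 1.920.
Q̇_max = COP_Carnot × Ẇ = 1.920 × 1300 W = 2495 W.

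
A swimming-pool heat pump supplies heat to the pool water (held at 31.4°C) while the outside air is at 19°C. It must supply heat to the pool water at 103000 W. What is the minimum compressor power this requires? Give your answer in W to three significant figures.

In absolute terms T_C = 292.15 K and T_H = 304.55 K, so ΔT = 12.40 K.
COP_Carnot = T_H/ΔT = 304.55/12.40 = 24.56.
Ẇ_min = Q̇/COP_Carnot = 103000/24.56 = 4194 W.

4190 W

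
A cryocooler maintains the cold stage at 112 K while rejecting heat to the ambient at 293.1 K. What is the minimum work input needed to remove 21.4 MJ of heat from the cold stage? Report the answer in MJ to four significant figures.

The reservoir spacing is ΔT = 293.1 − 112 = 181.1 K.
The reversible limit is COP_R = T_C/ΔT = 0.6184, so W_min = Q_C/COP = Q_C·ΔT/T_C.
W_min = 21.40 × 181.1/112.00 = 34.60 MJ.

34.60 MJ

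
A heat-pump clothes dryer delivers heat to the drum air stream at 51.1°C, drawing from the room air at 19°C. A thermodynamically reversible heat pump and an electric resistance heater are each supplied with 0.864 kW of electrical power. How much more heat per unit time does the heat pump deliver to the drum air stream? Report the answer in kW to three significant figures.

In absolute terms T_C = 292.15 K and T_H = 324.25 K, so ΔT = 32.10 K.
COP_Carnot = T_H/ΔT = 324.25/32.10 = 10.10.
The heat pump delivers Q̇_H = COP × Ẇ = 8.727 kW; the resistance heater delivers Ẇ = 0.8640 kW.
Extra = (COP − 1)·Ẇ = 7.863 kW.

7.86 kW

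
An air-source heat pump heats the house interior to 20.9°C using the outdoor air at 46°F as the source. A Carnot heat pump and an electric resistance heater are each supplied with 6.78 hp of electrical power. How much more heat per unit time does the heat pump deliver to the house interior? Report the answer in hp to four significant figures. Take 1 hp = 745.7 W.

145.1 hp

In absolute terms T_C = 280.93 K and T_H = 294.05 K, so ΔT = 13.12 K.
COP_Carnot = T_H/ΔT = 294.05/13.12 = 22.41.
The heat pump delivers Q̇_H = COP × Ẇ = 151.9 hp; the resistance heater delivers Ẇ = 6.780 hp.
Extra = (COP − 1)·Ẇ = 145.1 hp.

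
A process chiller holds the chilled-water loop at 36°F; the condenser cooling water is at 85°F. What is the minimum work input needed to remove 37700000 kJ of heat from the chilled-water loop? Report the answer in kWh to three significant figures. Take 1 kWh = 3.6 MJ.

1040 kWh

In absolute terms T_C = 275.37 K and T_H = 302.59 K, so ΔT = 27.22 K.
The reversible limit is COP_R = T_C/ΔT = 10.12, so W_min = Q_C/COP = Q_C·ΔT/T_C.
W_min = 37700000 × 27.22/275.37 = 3727000 kJ = 1035 kWh.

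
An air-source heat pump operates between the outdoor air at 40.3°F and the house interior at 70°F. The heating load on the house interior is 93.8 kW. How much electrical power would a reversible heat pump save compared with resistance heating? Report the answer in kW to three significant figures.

In absolute terms T_C = 277.76 K and T_H = 294.26 K, so ΔT = 16.50 K.
COP_Carnot = T_H/ΔT = 294.26/16.50 = 17.83.
Resistance heating needs Ẇ_res = Q̇_H = 93.80 kW; the reversible heat pump needs only Ẇ_hp = Q̇_H/COP = 5.260 kW.
Saving = 93.80 − 5.260 = 88.54 kW.

88.5 kW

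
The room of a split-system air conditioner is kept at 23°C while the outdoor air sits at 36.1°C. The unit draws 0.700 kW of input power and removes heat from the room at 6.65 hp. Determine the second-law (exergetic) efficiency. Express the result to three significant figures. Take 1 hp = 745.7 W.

0.313

Converting, Q̇_C = 6.650 hp = 4.959 kW, so COP_actual = Q̇_C/Ẇ = 4.959/0.7000 = 7.084.
In absolute terms T_C = 296.15 K and T_H = 309.25 K, so ΔT = 13.10 K.
COP_Carnot = T_C/ΔT = 296.15/13.10 = 22.61.
η_II = COP_actual/COP_Carnot = 7.084/22.61 = 0.3134.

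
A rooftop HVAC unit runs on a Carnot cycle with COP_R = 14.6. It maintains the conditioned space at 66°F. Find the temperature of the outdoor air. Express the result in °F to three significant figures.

102 °F

COP_R = T_C/(T_H − T_C) gives T_H − T_C = T_C/COP.
With T_C = 292.04 K, T_H = 292.04 × (1 + 1/14.6) = 312.04 K.
Converting, 312.04 K = 102.00°F.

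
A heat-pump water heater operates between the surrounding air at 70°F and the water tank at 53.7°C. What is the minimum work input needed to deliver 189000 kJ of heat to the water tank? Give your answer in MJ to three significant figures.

18.8 MJ

In absolute terms T_C = 294.26 K and T_H = 326.85 K, so ΔT = 32.59 K.
The reversible limit is COP_HP = T_H/ΔT = 10.03, so W_min = Q_H/COP = Q_H·ΔT/T_H.
W_min = 189000 × 32.59/326.85 = 18840 kJ = 18.84 MJ.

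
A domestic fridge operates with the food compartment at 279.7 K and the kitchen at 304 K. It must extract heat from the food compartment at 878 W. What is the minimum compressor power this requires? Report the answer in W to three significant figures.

The reservoir spacing is ΔT = 304 − 279.7 = 24.30 K.
COP_Carnot = T_C/ΔT = 279.70/24.30 = 11.51.
Ẇ_min = Q̇/COP_Carnot = 878.0/11.51 = 76.28 W.

76.3 W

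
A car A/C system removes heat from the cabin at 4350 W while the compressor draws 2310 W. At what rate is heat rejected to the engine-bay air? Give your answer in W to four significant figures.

For a cyclic device the first law requires Q̇_H = Q̇_C + Ẇ.
Q̇_H = Q̇_C + Ẇ = 6660 W.

6660 W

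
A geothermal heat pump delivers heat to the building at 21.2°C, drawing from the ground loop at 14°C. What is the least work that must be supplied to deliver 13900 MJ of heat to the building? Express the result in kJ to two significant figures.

340000 kJ

In absolute terms T_C = 287.15 K and T_H = 294.35 K, so ΔT = 7.200 K.
The reversible limit is COP_HP = T_H/ΔT = 40.88, so W_min = Q_H/COP = Q_H·ΔT/T_H.
W_min = 13900 × 7.200/294.35 = 340.0 MJ = 340000 kJ.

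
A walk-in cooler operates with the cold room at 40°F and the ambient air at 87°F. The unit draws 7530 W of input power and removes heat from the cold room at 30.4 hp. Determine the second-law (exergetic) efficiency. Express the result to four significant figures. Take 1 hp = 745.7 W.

Converting, Q̇_C = 30.40 hp = 22670 W, so COP_actual = Q̇_C/Ẇ = 22670/7530 = 3.011.
In absolute terms T_C = 277.59 K and T_H = 303.71 K, so ΔT = 26.11 K.
COP_Carnot = T_C/ΔT = 277.59/26.11 = 10.63.
η_II = COP_actual/COP_Carnot = 3.011/10.63 = 0.2832.

0.2832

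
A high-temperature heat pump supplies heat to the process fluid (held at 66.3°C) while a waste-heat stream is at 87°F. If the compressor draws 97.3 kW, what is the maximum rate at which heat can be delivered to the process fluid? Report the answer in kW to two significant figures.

920 kW

In absolute terms T_C = 303.71 K and T_H = 339.45 K, so ΔT = 35.74 K.
COP_Carnot = T_H/ΔT = 339.45/35.74 = 9.497.
Q̇_max = COP_Carnot × Ẇ = 9.497 × 97.30 kW = 924.0 kW.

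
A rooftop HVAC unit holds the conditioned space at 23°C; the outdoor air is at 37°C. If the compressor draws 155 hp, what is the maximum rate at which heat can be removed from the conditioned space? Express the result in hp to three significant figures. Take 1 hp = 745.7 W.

In absolute terms T_C = 296.15 K and T_H = 310.15 K, so ΔT = 14.00 K.
COP_Carnot = T_C/ΔT = 296.15/14.00 = 21.15.
Q̇_max = COP_Carnot × Ẇ = 21.15 × 155.0 hp = 3279 hp.

3280 hp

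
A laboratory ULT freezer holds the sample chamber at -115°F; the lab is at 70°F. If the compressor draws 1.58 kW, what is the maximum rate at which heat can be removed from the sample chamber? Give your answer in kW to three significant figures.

In absolute terms T_C = 191.48 K and T_H = 294.26 K, so ΔT = 102.8 K.
COP_Carnot = T_C/ΔT = 191.48/102.8 = 1.863.
Q̇_max = COP_Carnot × Ẇ = 1.863 × 1.580 kW = 2.944 kW.

2.94 kW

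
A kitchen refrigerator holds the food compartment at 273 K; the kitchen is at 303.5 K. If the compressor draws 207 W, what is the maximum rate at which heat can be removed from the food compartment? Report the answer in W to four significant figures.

1853 W

The reservoir spacing is ΔT = 303.5 − 273 = 30.50 K.
COP_Carnot = T_C/ΔT = 273.00/30.50 = 8.951.
Q̇_max = COP_Carnot × Ẇ = 8.951 × 207.0 W = 1853 W.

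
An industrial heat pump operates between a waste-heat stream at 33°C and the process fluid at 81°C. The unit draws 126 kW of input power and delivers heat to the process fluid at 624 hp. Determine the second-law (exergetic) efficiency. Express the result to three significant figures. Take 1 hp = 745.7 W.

0.501

Converting, Q̇_H = 624.0 hp = 465.3 kW, so COP_actual = Q̇_H/Ẇ = 465.3/126.0 = 3.693.
In absolute terms T_C = 306.15 K and T_H = 354.15 K, so ΔT = 48.00 K.
COP_Carnot = T_H/ΔT = 354.15/48.00 = 7.378.
η_II = COP_actual/COP_Carnot = 3.693/7.378 = 0.5005.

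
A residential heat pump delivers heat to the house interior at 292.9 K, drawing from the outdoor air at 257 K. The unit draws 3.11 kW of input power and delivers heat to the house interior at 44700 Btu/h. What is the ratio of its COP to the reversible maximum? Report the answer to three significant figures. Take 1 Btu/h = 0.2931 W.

0.516

Converting, Q̇_H = 44700 Btu/h = 13.10 kW, so COP_actual = Q̇_H/Ẇ = 13.10/3.110 = 4.213.
The reservoir spacing is ΔT = 292.9 − 257 = 35.90 K.
COP_Carnot = T_H/ΔT = 292.90/35.90 = 8.159.
η_II = COP_actual/COP_Carnot = 4.213/8.159 = 0.5163.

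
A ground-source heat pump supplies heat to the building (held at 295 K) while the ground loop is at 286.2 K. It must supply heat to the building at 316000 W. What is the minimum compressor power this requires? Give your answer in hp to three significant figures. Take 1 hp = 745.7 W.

The reservoir spacing is ΔT = 295 − 286.2 = 8.800 K.
COP_Carnot = T_H/ΔT = 295.00/8.800 = 33.52.
Ẇ_min = Q̇/COP_Carnot = 316000/33.52 = 9426 W = 12.64 hp.

12.6 hp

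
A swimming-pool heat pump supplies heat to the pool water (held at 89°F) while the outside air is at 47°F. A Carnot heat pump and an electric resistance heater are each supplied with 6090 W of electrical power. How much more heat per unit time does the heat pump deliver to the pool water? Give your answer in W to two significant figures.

In absolute terms T_C = 281.48 K and T_H = 304.82 K, so ΔT = 23.33 K.
COP_Carnot = T_H/ΔT = 304.82/23.33 = 13.06.
The heat pump delivers Q̇_H = COP × Ẇ = 79560 W; the resistance heater delivers Ẇ = 6090 W.
Extra = (COP − 1)·Ẇ = 73470 W.

73000 W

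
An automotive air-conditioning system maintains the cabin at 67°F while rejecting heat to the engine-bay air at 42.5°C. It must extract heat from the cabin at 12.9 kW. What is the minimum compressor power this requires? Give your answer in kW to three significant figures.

In absolute terms T_C = 292.59 K and T_H = 315.65 K, so ΔT = 23.06 K.
COP_Carnot = T_C/ΔT = 292.59/23.06 = 12.69.
Ẇ_min = Q̇/COP_Carnot = 12.90/12.69 = 1.016 kW.

1.02 kW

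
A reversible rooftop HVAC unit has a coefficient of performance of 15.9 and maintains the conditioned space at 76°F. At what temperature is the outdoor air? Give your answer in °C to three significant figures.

COP_R = T_C/(T_H − T_C) gives T_H − T_C = T_C/COP.
With T_C = 297.59 K, T_H = 297.59 × (1 + 1/15.9) = 316.31 K.
Converting, 316.31 K = 43.16°C.

43.2 °C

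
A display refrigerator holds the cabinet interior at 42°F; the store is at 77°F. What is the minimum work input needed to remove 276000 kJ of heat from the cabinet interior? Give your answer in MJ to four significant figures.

In absolute terms T_C = 278.71 K and T_H = 298.15 K, so ΔT = 19.44 K.
The reversible limit is COP_R = T_C/ΔT = 14.33, so W_min = Q_C/COP = Q_C·ΔT/T_C.
W_min = 276000 × 19.44/278.71 = 19260 kJ = 19.26 MJ.

19.26 MJ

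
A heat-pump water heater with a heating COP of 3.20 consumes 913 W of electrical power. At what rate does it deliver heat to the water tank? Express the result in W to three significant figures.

2920 W

Q̇_H = COP_HP × Ẇ = 3.20 × 913.0 = 2922 W.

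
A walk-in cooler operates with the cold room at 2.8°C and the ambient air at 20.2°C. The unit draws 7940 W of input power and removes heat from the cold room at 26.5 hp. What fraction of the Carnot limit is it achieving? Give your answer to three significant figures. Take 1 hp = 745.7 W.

0.157

Converting, Q̇_C = 26.50 hp = 19760 W, so COP_actual = Q̇_C/Ẇ = 19760/7940 = 2.489.
In absolute terms T_C = 275.95 K and T_H = 293.35 K, so ΔT = 17.40 K.
COP_Carnot = T_C/ΔT = 275.95/17.40 = 15.86.
η_II = COP_actual/COP_Carnot = 2.489/15.86 = 0.1569.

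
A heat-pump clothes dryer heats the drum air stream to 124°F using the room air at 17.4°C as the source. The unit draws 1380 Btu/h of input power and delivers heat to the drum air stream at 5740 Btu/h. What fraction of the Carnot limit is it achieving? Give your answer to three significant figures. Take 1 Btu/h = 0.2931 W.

COP_actual = Q̇_H/Ẇ = 5740/1380 = 4.159.
In absolute terms T_C = 290.55 K and T_H = 324.26 K, so ΔT = 33.71 K.
COP_Carnot = T_H/ΔT = 324.26/33.71 = 9.619.
η_II = COP_actual/COP_Carnot = 4.159/9.619 = 0.4324.

0.432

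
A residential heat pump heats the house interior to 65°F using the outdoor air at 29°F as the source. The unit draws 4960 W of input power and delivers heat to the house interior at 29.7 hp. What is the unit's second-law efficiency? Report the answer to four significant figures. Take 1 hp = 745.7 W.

0.3064

Converting, Q̇_H = 29.70 hp = 22150 W, so COP_actual = Q̇_H/Ẇ = 22150/4960 = 4.465.
In absolute terms T_C = 271.48 K and T_H = 291.48 K, so ΔT = 20.00 K.
COP_Carnot = T_H/ΔT = 291.48/20.00 = 14.57.
η_II = COP_actual/COP_Carnot = 4.465/14.57 = 0.3064.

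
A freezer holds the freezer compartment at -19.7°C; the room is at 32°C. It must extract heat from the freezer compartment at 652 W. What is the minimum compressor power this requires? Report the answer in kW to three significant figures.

In absolute terms T_C = 253.45 K and T_H = 305.15 K, so ΔT = 51.70 K.
COP_Carnot = T_C/ΔT = 253.45/51.70 = 4.902.
Ẇ_min = Q̇/COP_Carnot = 652.0/4.902 = 133.0 W = 0.1330 kW.

0.133 kW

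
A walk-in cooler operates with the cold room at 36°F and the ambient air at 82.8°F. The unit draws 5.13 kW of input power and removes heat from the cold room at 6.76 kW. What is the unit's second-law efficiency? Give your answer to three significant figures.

COP_actual = Q̇_C/Ẇ = 6.760/5.130 = 1.318.
In absolute terms T_C = 275.37 K and T_H = 301.37 K, so ΔT = 26.00 K.
COP_Carnot = T_C/ΔT = 275.37/26.00 = 10.59.
η_II = COP_actual/COP_Carnot = 1.318/10.59 = 0.1244.

0.124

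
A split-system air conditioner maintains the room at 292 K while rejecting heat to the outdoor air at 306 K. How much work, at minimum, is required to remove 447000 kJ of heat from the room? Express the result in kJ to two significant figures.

The reservoir spacing is ΔT = 306 − 292 = 14.00 K.
The reversible limit is COP_R = T_C/ΔT = 20.86, so W_min = Q_C/COP = Q_C·ΔT/T_C.
W_min = 447000 × 14.00/292.00 = 21430 kJ.

21000 kJ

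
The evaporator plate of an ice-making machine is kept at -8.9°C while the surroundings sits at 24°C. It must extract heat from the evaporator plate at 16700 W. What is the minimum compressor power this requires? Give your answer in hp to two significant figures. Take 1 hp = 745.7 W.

In absolute terms T_C = 264.25 K and T_H = 297.15 K, so ΔT = 32.90 K.
COP_Carnot = T_C/ΔT = 264.25/32.90 = 8.032.
Ẇ_min = Q̇/COP_Carnot = 16700/8.032 = 2079 W = 2.788 hp.

2.8 hp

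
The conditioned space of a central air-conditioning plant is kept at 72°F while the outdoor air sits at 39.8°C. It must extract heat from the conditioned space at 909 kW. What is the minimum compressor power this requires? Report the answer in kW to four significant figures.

54.10 kW

In absolute terms T_C = 295.37 K and T_H = 312.95 K, so ΔT = 17.58 K.
COP_Carnot = T_C/ΔT = 295.37/17.58 = 16.80.
Ẇ_min = Q̇/COP_Carnot = 909.0/16.80 = 54.10 kW.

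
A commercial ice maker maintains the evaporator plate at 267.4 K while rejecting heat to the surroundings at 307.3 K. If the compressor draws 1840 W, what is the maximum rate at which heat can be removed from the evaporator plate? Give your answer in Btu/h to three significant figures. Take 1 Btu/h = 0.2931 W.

The reservoir spacing is ΔT = 307.3 − 267.4 = 39.90 K.
COP_Carnot = T_C/ΔT = 267.40/39.90 = 6.702.
Q̇_max = COP_Carnot × Ẇ = 6.702 × 1840 W = 12330 W = 42070 Btu/h.

42100 Btu/h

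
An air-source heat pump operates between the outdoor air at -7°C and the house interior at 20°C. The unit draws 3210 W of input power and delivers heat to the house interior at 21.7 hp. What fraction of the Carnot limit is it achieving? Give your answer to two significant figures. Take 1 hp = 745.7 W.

0.46

Converting, Q̇_H = 21.70 hp = 16180 W, so COP_actual = Q̇_H/Ẇ = 16180/3210 = 5.041.
In absolute terms T_C = 266.15 K and T_H = 293.15 K, so ΔT = 27.00 K.
COP_Carnot = T_H/ΔT = 293.15/27.00 = 10.86.
η_II = COP_actual/COP_Carnot = 5.041/10.86 = 0.4643.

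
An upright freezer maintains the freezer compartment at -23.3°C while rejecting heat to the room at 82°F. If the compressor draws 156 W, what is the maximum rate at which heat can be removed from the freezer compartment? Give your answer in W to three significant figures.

In absolute terms T_C = 249.85 K and T_H = 300.93 K, so ΔT = 51.08 K.
COP_Carnot = T_C/ΔT = 249.85/51.08 = 4.892.
Q̇_max = COP_Carnot × Ẇ = 4.892 × 156.0 W = 763.1 W.

763 W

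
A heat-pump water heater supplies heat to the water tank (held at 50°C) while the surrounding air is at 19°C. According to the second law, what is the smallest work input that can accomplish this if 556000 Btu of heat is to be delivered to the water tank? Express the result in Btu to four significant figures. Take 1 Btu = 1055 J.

53340 Btu

In absolute terms T_C = 292.15 K and T_H = 323.15 K, so ΔT = 31.00 K.
The reversible limit is COP_HP = T_H/ΔT = 10.42, so W_min = Q_H/COP = Q_H·ΔT/T_H.
W_min = 556000 × 31.00/323.15 = 53340 Btu.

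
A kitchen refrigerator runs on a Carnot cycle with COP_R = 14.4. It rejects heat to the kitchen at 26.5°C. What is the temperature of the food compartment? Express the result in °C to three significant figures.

7.04 °C

For a Carnot refrigerator COP_R = T_C/(T_H − T_C), so T_C = COP·T_H/(1 + COP).
With T_H = 299.65 K, T_C = 14.4 × 299.65/15.40 = 280.19 K.
Converting, 280.19 K = 7.04°C.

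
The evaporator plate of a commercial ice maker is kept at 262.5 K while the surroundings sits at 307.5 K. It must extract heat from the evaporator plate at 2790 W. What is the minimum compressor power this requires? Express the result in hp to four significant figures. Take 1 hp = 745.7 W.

The reservoir spacing is ΔT = 307.5 − 262.5 = 45.00 K.
COP_Carnot = T_C/ΔT = 262.50/45.00 = 5.833.
Ẇ_min = Q̇/COP_Carnot = 2790/5.833 = 478.3 W = 0.6414 hp.

0.6414 hp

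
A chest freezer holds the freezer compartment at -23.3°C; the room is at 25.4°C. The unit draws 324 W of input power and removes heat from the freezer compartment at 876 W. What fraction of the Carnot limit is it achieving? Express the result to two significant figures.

0.53

COP_actual = Q̇_C/Ẇ = 876.0/324.0 = 2.704.
In absolute terms T_C = 249.85 K and T_H = 298.55 K, so ΔT = 48.70 K.
COP_Carnot = T_C/ΔT = 249.85/48.70 = 5.130.
η_II = COP_actual/COP_Carnot = 2.704/5.130 = 0.5270.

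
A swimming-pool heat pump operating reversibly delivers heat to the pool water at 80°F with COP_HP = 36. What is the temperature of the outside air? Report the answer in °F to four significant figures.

65.01 °F

COP_HP = T_H/(T_H − T_C) gives T_H − T_C = T_H/COP.
With T_H = 299.82 K, T_C = 299.82 × (1 − 1/36) = 291.49 K.
Converting, 291.49 K = 65.01°F.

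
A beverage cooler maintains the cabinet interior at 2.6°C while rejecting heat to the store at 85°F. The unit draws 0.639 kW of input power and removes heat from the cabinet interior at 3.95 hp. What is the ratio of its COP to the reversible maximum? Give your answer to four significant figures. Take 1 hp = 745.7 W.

Converting, Q̇_C = 3.950 hp = 2.946 kW, so COP_actual = Q̇_C/Ẇ = 2.946/0.6390 = 4.610.
In absolute terms T_C = 275.75 K and T_H = 302.59 K, so ΔT = 26.84 K.
COP_Carnot = T_C/ΔT = 275.75/26.84 = 10.27.
η_II = COP_actual/COP_Carnot = 4.610/10.27 = 0.4487.

0.4487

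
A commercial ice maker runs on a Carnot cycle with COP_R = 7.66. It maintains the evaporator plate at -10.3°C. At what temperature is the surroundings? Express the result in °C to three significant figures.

COP_R = T_C/(T_H − T_C) gives T_H − T_C = T_C/COP.
With T_C = 262.85 K, T_H = 262.85 × (1 + 1/7.66) = 297.16 K.
Converting, 297.16 K = 24.01°C.

24.0 °C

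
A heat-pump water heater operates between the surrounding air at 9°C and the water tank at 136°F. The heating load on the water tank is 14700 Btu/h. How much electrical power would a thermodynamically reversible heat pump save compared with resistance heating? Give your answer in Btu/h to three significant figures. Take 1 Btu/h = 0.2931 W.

12500 Btu/h

In absolute terms T_C = 282.15 K and T_H = 330.93 K, so ΔT = 48.78 K.
COP_Carnot = T_H/ΔT = 330.93/48.78 = 6.784.
Resistance heating needs Ẇ_res = Q̇_H = 14700 Btu/h; the reversible heat pump needs only Ẇ_hp = Q̇_H/COP = 2167 Btu/h.
Saving = 14700 − 2167 = 12530 Btu/h.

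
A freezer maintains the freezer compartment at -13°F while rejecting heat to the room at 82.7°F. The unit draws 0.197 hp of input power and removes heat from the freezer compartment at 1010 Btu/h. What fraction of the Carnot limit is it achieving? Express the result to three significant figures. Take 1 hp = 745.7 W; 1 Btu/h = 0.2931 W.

Converting, Q̇_C = 1010 Btu/h = 0.3970 hp, so COP_actual = Q̇_C/Ẇ = 0.3970/0.1970 = 2.015.
In absolute terms T_C = 248.15 K and T_H = 301.32 K, so ΔT = 53.17 K.
COP_Carnot = T_C/ΔT = 248.15/53.17 = 4.667.
η_II = COP_actual/COP_Carnot = 2.015/4.667 = 0.4317.

0.432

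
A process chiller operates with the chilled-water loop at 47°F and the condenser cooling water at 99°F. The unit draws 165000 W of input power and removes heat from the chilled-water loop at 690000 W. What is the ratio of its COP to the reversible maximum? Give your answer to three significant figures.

COP_actual = Q̇_C/Ẇ = 690000/165000 = 4.182.
In absolute terms T_C = 281.48 K and T_H = 310.37 K, so ΔT = 28.89 K.
COP_Carnot = T_C/ΔT = 281.48/28.89 = 9.744.
η_II = COP_actual/COP_Carnot = 4.182/9.744 = 0.4292.

0.429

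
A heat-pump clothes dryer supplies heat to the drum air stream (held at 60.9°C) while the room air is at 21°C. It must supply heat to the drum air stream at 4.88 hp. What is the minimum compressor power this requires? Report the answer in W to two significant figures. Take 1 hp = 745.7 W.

430 W

In absolute terms T_C = 294.15 K and T_H = 334.05 K, so ΔT = 39.90 K.
COP_Carnot = T_H/ΔT = 334.05/39.90 = 8.372.
Ẇ_min = Q̇/COP_Carnot = 4.880/8.372 = 0.5829 hp = 434.7 W.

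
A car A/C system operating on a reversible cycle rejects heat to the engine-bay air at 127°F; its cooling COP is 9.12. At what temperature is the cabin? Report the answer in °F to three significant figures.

69.0 °F

For a Carnot refrigerator COP_R = T_C/(T_H − T_C), so T_C = COP·T_H/(1 + COP).
With T_H = 325.93 K, T_C = 9.12 × 325.93/10.12 = 293.72 K.
Converting, 293.72 K = 69.03°F.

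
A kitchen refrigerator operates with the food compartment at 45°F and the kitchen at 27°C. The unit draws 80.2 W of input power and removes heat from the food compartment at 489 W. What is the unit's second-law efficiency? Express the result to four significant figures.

COP_actual = Q̇_C/Ẇ = 489.0/80.20 = 6.097.
In absolute terms T_C = 280.37 K and T_H = 300.15 K, so ΔT = 19.78 K.
COP_Carnot = T_C/ΔT = 280.37/19.78 = 14.18.
η_II = COP_actual/COP_Carnot = 6.097/14.18 = 0.4301.

0.4301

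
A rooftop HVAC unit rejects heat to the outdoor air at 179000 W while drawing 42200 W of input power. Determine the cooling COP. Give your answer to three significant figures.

3.24

The first law gives Q̇_H = Q̇_C + Ẇ, so the three rates are Q̇_C = 136800, Q̇_H = 179000, Ẇ = 42200 W.
COP_R = Q̇_C/Ẇ = 136800/42200 = 3.242.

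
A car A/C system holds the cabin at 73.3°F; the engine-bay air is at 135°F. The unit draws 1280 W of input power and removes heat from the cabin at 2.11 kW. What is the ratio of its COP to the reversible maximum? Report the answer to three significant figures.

0.191

Converting, Q̇_C = 2.110 kW = 2110 W, so COP_actual = Q̇_C/Ẇ = 2110/1280 = 1.648.
In absolute terms T_C = 296.09 K and T_H = 330.37 K, so ΔT = 34.28 K.
COP_Carnot = T_C/ΔT = 296.09/34.28 = 8.638.
η_II = COP_actual/COP_Carnot = 1.648/8.638 = 0.1908.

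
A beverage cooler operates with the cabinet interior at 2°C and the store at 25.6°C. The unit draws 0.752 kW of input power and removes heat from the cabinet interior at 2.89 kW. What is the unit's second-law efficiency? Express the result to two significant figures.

COP_actual = Q̇_C/Ẇ = 2.890/0.7520 = 3.843.
In absolute terms T_C = 275.15 K and T_H = 298.75 K, so ΔT = 23.60 K.
COP_Carnot = T_C/ΔT = 275.15/23.60 = 11.66.
η_II = COP_actual/COP_Carnot = 3.843/11.66 = 0.3296.

0.33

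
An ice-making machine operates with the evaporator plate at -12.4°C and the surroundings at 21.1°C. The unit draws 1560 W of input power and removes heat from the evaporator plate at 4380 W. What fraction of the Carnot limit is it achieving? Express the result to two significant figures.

0.36

COP_actual = Q̇_C/Ẇ = 4380/1560 = 2.808.
In absolute terms T_C = 260.75 K and T_H = 294.25 K, so ΔT = 33.50 K.
COP_Carnot = T_C/ΔT = 260.75/33.50 = 7.784.
η_II = COP_actual/COP_Carnot = 2.808/7.784 = 0.3607.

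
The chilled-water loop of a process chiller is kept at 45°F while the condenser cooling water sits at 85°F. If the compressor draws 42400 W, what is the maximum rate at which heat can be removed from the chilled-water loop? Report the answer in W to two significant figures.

530000 W

In absolute terms T_C = 280.37 K and T_H = 302.59 K, so ΔT = 22.22 K.
COP_Carnot = T_C/ΔT = 280.37/22.22 = 12.62.
Q̇_max = COP_Carnot × Ẇ = 12.62 × 42400 W = 535000 W.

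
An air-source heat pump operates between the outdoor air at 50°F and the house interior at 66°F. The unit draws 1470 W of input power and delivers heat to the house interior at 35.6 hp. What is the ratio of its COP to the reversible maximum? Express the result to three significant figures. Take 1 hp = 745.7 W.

Converting, Q̇_H = 35.60 hp = 26550 W, so COP_actual = Q̇_H/Ẇ = 26550/1470 = 18.06.
In absolute terms T_C = 283.15 K and T_H = 292.04 K, so ΔT = 8.889 K.
COP_Carnot = T_H/ΔT = 292.04/8.889 = 32.85.
η_II = COP_actual/COP_Carnot = 18.06/32.85 = 0.5497.

0.550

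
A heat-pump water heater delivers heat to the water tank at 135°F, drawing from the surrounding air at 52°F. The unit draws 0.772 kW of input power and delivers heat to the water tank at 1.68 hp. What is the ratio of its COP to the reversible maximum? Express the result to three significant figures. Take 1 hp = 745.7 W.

0.226

Converting, Q̇_H = 1.680 hp = 1.253 kW, so COP_actual = Q̇_H/Ẇ = 1.253/0.7720 = 1.623.
In absolute terms T_C = 284.26 K and T_H = 330.37 K, so ΔT = 46.11 K.
COP_Carnot = T_H/ΔT = 330.37/46.11 = 7.165.
η_II = COP_actual/COP_Carnot = 1.623/7.165 = 0.2265.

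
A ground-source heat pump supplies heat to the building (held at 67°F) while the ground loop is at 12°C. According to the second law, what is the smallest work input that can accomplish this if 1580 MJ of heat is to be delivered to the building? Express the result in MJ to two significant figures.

40 MJ

In absolute terms T_C = 285.15 K and T_H = 292.59 K, so ΔT = 7.444 K.
The reversible limit is COP_HP = T_H/ΔT = 39.30, so W_min = Q_H/COP = Q_H·ΔT/T_H.
W_min = 1580 × 7.444/292.59 = 40.20 MJ.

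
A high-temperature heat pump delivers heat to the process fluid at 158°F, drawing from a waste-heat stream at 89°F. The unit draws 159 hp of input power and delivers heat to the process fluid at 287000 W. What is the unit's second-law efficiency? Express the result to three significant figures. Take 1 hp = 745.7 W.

Converting, Q̇_H = 287000 W = 384.9 hp, so COP_actual = Q̇_H/Ẇ = 384.9/159.0 = 2.421.
In absolute terms T_C = 304.82 K and T_H = 343.15 K, so ΔT = 38.33 K.
COP_Carnot = T_H/ΔT = 343.15/38.33 = 8.952.
η_II = COP_actual/COP_Carnot = 2.421/8.952 = 0.2704.

0.270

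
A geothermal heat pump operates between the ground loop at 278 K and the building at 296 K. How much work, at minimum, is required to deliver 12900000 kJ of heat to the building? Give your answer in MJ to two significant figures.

780 MJ

The reservoir spacing is ΔT = 296 − 278 = 18.00 K.
The reversible limit is COP_HP = T_H/ΔT = 16.44, so W_min = Q_H/COP = Q_H·ΔT/T_H.
W_min = 12900000 × 18.00/296.00 = 784500 kJ = 784.5 MJ.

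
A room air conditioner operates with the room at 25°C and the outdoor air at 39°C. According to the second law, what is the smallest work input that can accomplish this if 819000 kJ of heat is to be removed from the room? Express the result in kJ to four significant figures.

In absolute terms T_C = 298.15 K and T_H = 312.15 K, so ΔT = 14.00 K.
The reversible limit is COP_R = T_C/ΔT = 21.30, so W_min = Q_C/COP = Q_C·ΔT/T_C.
W_min = 819000 × 14.00/298.15 = 38460 kJ.

38460 kJ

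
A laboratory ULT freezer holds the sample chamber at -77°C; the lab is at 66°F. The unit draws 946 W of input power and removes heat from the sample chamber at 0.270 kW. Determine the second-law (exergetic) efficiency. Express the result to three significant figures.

0.140

Converting, Q̇_C = 0.2700 kW = 270.0 W, so COP_actual = Q̇_C/Ẇ = 270.0/946.0 = 0.2854.
In absolute terms T_C = 196.15 K and T_H = 292.04 K, so ΔT = 95.89 K.
COP_Carnot = T_C/ΔT = 196.15/95.89 = 2.046.
η_II = COP_actual/COP_Carnot = 0.2854/2.046 = 0.1395.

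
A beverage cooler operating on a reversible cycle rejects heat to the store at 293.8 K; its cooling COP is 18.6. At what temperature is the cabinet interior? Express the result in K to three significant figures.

279 K

For a Carnot refrigerator COP_R = T_C/(T_H − T_C), so T_C = COP·T_H/(1 + COP).
With T_H = 293.80 K, T_C = 18.6 × 293.80/19.60 = 278.81 K.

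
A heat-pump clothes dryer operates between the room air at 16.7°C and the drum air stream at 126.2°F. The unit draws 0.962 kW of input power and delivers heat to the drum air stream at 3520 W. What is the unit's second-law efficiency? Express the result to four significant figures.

0.4006

Converting, Q̇_H = 3520 W = 3.520 kW, so COP_actual = Q̇_H/Ẇ = 3.520/0.9620 = 3.659.
In absolute terms T_C = 289.85 K and T_H = 325.48 K, so ΔT = 35.63 K.
COP_Carnot = T_H/ΔT = 325.48/35.63 = 9.134.
η_II = COP_actual/COP_Carnot = 3.659/9.134 = 0.4006.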